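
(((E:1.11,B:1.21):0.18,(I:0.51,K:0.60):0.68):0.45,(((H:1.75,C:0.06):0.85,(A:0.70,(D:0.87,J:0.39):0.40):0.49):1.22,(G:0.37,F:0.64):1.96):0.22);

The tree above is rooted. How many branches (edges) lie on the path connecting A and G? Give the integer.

5

The MRCA of A and G is the node subtending (((H,C),(A,(D,J))),(G,F)).
From A up to that node: 3 branches. From G up to the same node: 2 branches. Total: 3 + 2 = 5.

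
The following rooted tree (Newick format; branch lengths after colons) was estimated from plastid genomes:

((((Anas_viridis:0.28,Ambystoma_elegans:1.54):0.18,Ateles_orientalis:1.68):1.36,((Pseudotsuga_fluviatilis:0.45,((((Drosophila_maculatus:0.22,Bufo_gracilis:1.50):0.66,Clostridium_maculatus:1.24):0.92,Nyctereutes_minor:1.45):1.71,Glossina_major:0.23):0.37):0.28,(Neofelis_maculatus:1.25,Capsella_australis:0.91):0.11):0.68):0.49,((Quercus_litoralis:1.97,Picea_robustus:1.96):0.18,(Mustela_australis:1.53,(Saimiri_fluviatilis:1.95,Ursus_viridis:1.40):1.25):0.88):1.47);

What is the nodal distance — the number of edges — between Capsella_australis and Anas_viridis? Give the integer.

6

The MRCA of Capsella_australis and Anas_viridis is the node subtending (((Anas_viridis,Ambystoma_elegans),Ateles_orientalis),((Pseudotsuga_fluviatilis,((((Drosophila_maculatus,Bufo_gracilis),Clostridium_maculatus),Nyctereutes_minor),Glossina_major)),(Neofelis_maculatus,Capsella_australis))).
From Capsella_australis up to that node: 3 branches. From Anas_viridis up to the same node: 3 branches. Total: 3 + 3 = 6.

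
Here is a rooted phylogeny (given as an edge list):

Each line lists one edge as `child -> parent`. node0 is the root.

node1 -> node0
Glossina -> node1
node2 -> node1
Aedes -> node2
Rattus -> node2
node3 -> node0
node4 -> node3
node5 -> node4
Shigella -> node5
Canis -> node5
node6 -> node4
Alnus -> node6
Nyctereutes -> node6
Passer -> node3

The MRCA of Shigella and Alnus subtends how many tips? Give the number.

4

The MRCA of Shigella and Alnus is the node subtending ((Shigella,Canis),(Alnus,Nyctereutes)).
That clade contains 4 terminal taxa: Alnus, Canis, Nyctereutes, Shigella.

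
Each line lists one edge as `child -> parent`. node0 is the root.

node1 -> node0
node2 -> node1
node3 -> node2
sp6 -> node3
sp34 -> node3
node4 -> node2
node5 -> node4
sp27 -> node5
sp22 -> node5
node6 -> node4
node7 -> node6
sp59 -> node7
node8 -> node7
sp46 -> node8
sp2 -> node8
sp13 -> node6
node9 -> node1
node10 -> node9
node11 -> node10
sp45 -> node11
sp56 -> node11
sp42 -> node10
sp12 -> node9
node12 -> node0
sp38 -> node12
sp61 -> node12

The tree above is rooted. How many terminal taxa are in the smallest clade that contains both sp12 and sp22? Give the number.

The MRCA of sp12 and sp22 is the node subtending (((sp6,sp34),((sp27,sp22),((sp59,(sp46,sp2)),sp13))),(((sp45,sp56),sp42),sp12)).
That clade contains 12 terminal taxa: sp12, sp13, sp2, sp22, sp27, sp34, sp42, sp45, sp46, sp56, sp59, sp6.

12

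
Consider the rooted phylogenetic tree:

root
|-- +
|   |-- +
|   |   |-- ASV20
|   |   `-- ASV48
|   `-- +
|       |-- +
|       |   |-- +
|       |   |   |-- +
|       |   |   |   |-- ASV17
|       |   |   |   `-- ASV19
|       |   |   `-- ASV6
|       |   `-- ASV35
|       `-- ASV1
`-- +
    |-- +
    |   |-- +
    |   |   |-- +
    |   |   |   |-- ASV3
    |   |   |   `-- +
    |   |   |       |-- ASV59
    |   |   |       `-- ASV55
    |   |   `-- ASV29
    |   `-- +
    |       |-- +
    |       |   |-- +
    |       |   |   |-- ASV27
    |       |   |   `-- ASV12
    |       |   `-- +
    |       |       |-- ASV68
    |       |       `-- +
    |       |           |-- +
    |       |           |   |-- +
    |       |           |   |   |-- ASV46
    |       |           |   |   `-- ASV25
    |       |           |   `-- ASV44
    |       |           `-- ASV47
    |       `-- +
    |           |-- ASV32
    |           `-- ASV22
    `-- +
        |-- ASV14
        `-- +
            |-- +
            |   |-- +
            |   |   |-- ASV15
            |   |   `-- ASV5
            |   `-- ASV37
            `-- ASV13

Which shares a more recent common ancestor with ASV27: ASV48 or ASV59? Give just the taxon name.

ASV59

The MRCA of ASV27 and ASV59 subtends (((ASV3,(ASV59,ASV55)),ASV29),(((ASV27,ASV12),(ASV68,(((ASV46,ASV25),ASV44),ASV47))),(ASV32,ASV22))) (13 taxa).
The MRCA of ASV27 and ASV48 is the root, subtending the entire tree (25 taxa).
The first is nested inside the second, so ASV27 shares a more recent common ancestor with ASV59.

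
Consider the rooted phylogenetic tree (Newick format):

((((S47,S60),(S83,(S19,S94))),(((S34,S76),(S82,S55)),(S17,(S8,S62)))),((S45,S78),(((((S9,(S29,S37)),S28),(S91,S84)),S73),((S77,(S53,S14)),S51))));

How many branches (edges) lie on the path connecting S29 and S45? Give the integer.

The MRCA of S29 and S45 is the node subtending ((S45,S78),(((((S9,(S29,S37)),S28),(S91,S84)),S73),((S77,(S53,S14)),S51))).
From S29 up to that node: 7 branches. From S45 up to the same node: 2 branches. Total: 7 + 2 = 9.

9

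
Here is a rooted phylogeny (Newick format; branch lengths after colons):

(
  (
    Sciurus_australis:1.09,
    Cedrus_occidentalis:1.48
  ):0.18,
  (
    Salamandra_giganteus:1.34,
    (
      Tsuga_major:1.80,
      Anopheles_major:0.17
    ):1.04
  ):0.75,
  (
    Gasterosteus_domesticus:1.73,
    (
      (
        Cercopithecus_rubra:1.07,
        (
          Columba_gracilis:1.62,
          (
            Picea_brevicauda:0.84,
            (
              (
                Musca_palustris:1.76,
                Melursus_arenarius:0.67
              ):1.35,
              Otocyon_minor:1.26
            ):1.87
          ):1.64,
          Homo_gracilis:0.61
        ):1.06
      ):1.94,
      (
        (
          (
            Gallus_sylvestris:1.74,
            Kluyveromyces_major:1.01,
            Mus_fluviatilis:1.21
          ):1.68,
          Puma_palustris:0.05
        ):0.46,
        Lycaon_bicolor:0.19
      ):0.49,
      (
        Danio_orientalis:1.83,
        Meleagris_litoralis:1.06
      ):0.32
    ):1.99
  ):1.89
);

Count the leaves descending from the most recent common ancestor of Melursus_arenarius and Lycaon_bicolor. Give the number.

14

The MRCA of Melursus_arenarius and Lycaon_bicolor is the node subtending ((Cercopithecus_rubra,(Columba_gracilis,(Picea_brevicauda,((Musca_palustris,Melursus_arenarius),Otocyon_minor)),Homo_gracilis)),(((Gallus_sylvestris,Kluyveromyces_major,Mus_fluviatilis),Puma_palustris),Lycaon_bicolor),(Danio_orientalis,Meleagris_litoralis)).
That clade contains 14 terminal taxa: Cercopithecus_rubra, Columba_gracilis, Danio_orientalis, Gallus_sylvestris, Homo_gracilis, Kluyveromyces_major, Lycaon_bicolor, Meleagris_litoralis, Melursus_arenarius, Mus_fluviatilis, Musca_palustris, Otocyon_minor, Picea_brevicauda, Puma_palustris.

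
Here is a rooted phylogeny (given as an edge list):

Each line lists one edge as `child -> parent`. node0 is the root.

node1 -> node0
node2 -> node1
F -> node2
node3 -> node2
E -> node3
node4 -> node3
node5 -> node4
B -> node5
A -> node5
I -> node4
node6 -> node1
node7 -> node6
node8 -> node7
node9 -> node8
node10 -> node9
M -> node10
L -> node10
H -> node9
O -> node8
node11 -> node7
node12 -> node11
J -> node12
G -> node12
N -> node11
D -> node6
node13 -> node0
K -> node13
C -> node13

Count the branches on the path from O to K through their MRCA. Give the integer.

7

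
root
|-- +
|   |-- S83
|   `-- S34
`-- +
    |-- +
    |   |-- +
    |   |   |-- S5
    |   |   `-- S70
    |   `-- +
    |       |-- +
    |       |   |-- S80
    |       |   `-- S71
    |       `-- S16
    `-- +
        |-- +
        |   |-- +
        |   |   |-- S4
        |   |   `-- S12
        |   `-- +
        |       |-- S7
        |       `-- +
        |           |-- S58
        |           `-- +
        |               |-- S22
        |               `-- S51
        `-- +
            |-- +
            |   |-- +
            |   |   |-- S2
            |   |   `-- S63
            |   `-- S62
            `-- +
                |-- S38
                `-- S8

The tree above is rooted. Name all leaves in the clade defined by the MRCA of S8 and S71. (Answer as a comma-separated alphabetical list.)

Tracing S8: it sits inside (S38,S8).
Tracing S71: it sits inside (S80,S71).
The smallest clade enclosing both is (((S5,S70),((S80,S71),S16)),(((S4,S12),(S7,(S58,(S22,S51)))),(((S2,S63),S62),(S38,S8)))); the answer is its 16 terminal taxa in alphabetical order.

S12, S16, S2, S22, S38, S4, S5, S51, S58, S62, S63, S7, S70, S71, S8, S80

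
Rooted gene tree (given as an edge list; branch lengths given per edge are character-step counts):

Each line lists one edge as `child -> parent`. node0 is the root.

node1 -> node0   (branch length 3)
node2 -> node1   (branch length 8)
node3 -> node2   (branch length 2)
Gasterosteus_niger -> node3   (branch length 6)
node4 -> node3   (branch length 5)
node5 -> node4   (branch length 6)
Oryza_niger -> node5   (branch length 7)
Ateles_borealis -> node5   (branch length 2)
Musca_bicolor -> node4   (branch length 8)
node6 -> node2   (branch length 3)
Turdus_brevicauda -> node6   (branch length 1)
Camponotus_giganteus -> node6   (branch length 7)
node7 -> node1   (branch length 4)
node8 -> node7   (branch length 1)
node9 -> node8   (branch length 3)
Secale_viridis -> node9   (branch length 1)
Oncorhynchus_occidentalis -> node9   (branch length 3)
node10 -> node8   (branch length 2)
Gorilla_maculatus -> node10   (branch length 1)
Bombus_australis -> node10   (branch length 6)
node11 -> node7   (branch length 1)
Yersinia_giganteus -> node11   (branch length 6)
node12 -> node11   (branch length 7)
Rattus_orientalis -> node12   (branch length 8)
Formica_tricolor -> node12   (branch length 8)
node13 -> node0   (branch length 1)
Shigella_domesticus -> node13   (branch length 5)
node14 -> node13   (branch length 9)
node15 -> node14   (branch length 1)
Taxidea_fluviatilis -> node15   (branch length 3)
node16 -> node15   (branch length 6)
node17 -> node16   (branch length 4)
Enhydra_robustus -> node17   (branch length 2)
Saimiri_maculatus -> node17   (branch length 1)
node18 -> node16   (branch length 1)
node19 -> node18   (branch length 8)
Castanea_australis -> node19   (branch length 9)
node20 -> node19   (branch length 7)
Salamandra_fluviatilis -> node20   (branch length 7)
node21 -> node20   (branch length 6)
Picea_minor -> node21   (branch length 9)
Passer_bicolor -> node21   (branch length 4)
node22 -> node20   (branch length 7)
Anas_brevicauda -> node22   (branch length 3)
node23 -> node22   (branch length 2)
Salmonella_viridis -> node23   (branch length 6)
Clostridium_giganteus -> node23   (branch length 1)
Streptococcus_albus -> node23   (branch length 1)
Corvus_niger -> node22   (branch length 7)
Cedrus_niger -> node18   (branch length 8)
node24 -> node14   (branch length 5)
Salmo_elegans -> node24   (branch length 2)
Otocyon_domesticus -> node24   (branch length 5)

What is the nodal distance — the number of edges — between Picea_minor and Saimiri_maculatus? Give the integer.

The MRCA of Picea_minor and Saimiri_maculatus is the node subtending ((Enhydra_robustus,Saimiri_maculatus),((Castanea_australis,(Salamandra_fluviatilis,(Picea_minor,Passer_bicolor),(Anas_brevicauda,(Salmonella_viridis,Clostridium_giganteus,Streptococcus_albus),Corvus_niger))),Cedrus_niger)).
From Picea_minor up to that node: 5 branches. From Saimiri_maculatus up to the same node: 2 branches. Total: 5 + 2 = 7.

7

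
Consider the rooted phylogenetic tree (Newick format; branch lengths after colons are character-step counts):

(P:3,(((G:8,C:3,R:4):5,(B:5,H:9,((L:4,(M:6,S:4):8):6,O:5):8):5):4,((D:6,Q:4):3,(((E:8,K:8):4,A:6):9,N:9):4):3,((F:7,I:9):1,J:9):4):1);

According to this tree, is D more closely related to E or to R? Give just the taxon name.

E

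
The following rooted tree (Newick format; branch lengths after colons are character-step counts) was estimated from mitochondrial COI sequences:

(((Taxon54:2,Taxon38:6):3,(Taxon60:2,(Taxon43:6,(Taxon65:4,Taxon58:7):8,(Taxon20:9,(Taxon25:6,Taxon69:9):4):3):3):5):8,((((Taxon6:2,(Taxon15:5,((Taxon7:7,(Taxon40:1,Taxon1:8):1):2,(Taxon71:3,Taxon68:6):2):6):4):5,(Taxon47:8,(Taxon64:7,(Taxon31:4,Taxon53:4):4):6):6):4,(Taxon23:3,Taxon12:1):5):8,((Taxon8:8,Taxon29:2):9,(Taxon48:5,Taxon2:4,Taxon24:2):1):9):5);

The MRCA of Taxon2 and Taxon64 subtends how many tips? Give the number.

The MRCA of Taxon2 and Taxon64 is the node subtending ((((Taxon6,(Taxon15,((Taxon7,(Taxon40,Taxon1)),(Taxon71,Taxon68)))),(Taxon47,(Taxon64,(Taxon31,Taxon53)))),(Taxon23,Taxon12)),((Taxon8,Taxon29),(Taxon48,Taxon2,Taxon24))).
That clade contains 18 terminal taxa: Taxon1, Taxon12, Taxon15, Taxon2, Taxon23, Taxon24, Taxon29, Taxon31, Taxon40, Taxon47, Taxon48, Taxon53, Taxon6, Taxon64, Taxon68, Taxon7, Taxon71, Taxon8.

18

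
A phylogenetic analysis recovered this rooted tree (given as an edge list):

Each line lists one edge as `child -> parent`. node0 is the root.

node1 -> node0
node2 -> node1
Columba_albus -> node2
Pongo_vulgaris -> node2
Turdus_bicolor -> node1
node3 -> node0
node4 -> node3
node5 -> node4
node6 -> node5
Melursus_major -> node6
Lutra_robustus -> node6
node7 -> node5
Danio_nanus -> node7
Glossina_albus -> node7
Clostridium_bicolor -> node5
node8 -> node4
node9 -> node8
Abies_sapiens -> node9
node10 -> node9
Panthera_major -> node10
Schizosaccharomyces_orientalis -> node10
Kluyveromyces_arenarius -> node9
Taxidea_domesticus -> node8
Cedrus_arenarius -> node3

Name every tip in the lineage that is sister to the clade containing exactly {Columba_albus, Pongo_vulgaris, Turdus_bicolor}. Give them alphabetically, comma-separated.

The clade containing exactly {Columba_albus, Pongo_vulgaris, Turdus_bicolor} attaches directly to the root of the tree.
The other lineage descending from that same node — the sister group — is ((((Melursus_major,Lutra_robustus),(Danio_nanus,Glossina_albus),Clostridium_bicolor),((Abies_sapiens,(Panthera_major,Schizosaccharomyces_orientalis),Kluyveromyces_arenarius),Taxidea_domesticus)),Cedrus_arenarius); its 11 tips in alphabetical order are the answer.

Abies_sapiens, Cedrus_arenarius, Clostridium_bicolor, Danio_nanus, Glossina_albus, Kluyveromyces_arenarius, Lutra_robustus, Melursus_major, Panthera_major, Schizosaccharomyces_orientalis, Taxidea_domesticus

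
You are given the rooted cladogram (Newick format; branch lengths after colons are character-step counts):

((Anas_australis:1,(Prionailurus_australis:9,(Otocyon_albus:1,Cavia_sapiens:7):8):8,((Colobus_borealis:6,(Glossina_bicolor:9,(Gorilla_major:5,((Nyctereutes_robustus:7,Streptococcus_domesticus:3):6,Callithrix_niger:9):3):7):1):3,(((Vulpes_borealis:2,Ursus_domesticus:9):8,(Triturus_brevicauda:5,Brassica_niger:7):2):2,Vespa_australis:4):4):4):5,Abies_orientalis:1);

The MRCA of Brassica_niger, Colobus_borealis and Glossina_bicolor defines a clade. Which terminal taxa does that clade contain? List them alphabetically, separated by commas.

Brassica_niger, Callithrix_niger, Colobus_borealis, Glossina_bicolor, Gorilla_major, Nyctereutes_robustus, Streptococcus_domesticus, Triturus_brevicauda, Ursus_domesticus, Vespa_australis, Vulpes_borealis

Tracing Brassica_niger: it sits inside (Triturus_brevicauda,Brassica_niger).
Tracing Colobus_borealis: it sits inside (Colobus_borealis,(Glossina_bicolor,(Gorilla_major,((Nyctereutes_robustus,Streptococcus_domesticus),Callithrix_niger)))).
Tracing Glossina_bicolor: it sits inside (Glossina_bicolor,(Gorilla_major,((Nyctereutes_robustus,Streptococcus_domesticus),Callithrix_niger))).
The smallest clade enclosing all 3 is ((Colobus_borealis,(Glossina_bicolor,(Gorilla_major,((Nyctereutes_robustus,Streptococcus_domesticus),Callithrix_niger)))),(((Vulpes_borealis,Ursus_domesticus),(Triturus_brevicauda,Brassica_niger)),Vespa_australis)); the answer is its 11 terminal taxa in alphabetical order.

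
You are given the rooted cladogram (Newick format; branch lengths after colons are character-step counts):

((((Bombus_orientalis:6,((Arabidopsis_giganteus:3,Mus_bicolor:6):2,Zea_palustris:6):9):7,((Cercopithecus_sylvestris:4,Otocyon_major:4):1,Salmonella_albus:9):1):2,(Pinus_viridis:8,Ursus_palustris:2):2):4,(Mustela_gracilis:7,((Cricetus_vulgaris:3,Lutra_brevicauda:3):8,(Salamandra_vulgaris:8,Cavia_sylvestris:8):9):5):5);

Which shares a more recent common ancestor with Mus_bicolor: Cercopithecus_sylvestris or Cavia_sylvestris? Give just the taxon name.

Cercopithecus_sylvestris

The MRCA of Mus_bicolor and Cercopithecus_sylvestris subtends ((Bombus_orientalis,((Arabidopsis_giganteus,Mus_bicolor),Zea_palustris)),((Cercopithecus_sylvestris,Otocyon_major),Salmonella_albus)) (7 taxa).
The MRCA of Mus_bicolor and Cavia_sylvestris is the root, subtending the entire tree (14 taxa).
The first is nested inside the second, so Mus_bicolor shares a more recent common ancestor with Cercopithecus_sylvestris.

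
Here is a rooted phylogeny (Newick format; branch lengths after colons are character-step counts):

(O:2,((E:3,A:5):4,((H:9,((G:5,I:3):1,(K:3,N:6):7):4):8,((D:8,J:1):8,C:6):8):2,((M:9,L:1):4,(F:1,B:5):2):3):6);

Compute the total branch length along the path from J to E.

The path runs J → … → MRCA → … → E; the MRCA is the node subtending ((E,A),((H,((G,I),(K,N))),((D,J),C)),((M,L),(F,B))).
Branch lengths along that path: 1 + 8 + 8 + 2 + 4 + 3 = 26.

26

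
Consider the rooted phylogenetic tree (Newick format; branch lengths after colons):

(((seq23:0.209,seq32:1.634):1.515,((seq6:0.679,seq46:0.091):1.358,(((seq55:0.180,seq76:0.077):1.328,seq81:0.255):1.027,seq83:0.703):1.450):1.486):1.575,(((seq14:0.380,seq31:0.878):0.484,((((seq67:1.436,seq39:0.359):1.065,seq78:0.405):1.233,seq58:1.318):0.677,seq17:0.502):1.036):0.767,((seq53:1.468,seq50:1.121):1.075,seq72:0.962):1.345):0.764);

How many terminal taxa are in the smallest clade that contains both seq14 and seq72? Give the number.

10

The MRCA of seq14 and seq72 is the node subtending (((seq14,seq31),((((seq67,seq39),seq78),seq58),seq17)),((seq53,seq50),seq72)).
That clade contains 10 terminal taxa: seq14, seq17, seq31, seq39, seq50, seq53, seq58, seq67, seq72, seq78.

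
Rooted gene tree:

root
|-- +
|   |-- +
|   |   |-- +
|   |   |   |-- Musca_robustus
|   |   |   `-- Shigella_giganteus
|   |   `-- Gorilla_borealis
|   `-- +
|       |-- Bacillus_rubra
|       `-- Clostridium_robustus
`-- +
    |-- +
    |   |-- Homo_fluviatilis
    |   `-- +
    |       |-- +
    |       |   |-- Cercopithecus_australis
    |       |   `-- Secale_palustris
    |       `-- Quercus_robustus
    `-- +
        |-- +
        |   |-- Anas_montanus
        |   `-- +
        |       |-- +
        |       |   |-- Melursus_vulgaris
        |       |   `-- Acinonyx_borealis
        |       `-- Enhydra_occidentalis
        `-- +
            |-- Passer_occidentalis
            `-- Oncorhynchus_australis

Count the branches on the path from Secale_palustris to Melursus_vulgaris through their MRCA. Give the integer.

9

The MRCA of Secale_palustris and Melursus_vulgaris is the node subtending ((Homo_fluviatilis,((Cercopithecus_australis,Secale_palustris),Quercus_robustus)),((Anas_montanus,((Melursus_vulgaris,Acinonyx_borealis),Enhydra_occidentalis)),(Passer_occidentalis,Oncorhynchus_australis))).
From Secale_palustris up to that node: 4 branches. From Melursus_vulgaris up to the same node: 5 branches. Total: 4 + 5 = 9.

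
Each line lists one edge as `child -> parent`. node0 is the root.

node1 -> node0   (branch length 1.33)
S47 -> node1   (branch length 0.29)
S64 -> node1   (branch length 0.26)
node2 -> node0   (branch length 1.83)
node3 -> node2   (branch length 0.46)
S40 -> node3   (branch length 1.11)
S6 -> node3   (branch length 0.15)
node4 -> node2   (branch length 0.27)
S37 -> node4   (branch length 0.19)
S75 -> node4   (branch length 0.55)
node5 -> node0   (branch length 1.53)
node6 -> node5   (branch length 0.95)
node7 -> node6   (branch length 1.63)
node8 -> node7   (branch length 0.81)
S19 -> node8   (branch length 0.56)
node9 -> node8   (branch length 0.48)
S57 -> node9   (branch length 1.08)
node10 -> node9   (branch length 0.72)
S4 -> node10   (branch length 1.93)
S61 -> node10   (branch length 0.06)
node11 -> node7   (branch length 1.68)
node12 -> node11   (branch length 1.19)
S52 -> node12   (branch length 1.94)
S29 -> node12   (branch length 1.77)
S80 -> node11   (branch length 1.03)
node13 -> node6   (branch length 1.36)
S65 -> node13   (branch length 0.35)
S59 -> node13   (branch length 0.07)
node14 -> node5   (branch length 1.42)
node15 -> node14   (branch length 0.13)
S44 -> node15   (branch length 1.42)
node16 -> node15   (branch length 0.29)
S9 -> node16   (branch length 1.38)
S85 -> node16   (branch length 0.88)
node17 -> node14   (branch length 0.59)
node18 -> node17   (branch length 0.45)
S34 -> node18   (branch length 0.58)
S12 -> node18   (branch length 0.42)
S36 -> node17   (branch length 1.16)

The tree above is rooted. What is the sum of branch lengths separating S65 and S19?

4.71

The path runs S65 → … → MRCA → … → S19; the MRCA is the node subtending (((S19,(S57,(S4,S61))),((S52,S29),S80)),(S65,S59)).
Branch lengths along that path: 0.35 + 1.36 + 1.63 + 0.81 + 0.56 = 4.71.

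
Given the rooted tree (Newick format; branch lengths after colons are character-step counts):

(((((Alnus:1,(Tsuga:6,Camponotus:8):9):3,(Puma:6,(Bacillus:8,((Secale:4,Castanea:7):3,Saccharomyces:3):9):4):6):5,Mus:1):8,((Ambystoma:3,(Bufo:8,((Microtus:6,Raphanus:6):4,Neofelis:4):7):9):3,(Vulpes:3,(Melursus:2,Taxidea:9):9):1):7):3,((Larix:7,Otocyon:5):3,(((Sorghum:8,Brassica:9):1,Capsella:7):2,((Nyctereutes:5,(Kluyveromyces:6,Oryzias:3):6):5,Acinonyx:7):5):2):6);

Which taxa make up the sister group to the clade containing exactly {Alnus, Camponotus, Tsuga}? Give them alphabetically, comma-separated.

Bacillus, Castanea, Puma, Saccharomyces, Secale

The clade containing exactly {Alnus, Camponotus, Tsuga} attaches to the tree at the node subtending ((Alnus,(Tsuga,Camponotus)),(Puma,(Bacillus,((Secale,Castanea),Saccharomyces)))).
The other lineage descending from that same node — the sister group — is (Puma,(Bacillus,((Secale,Castanea),Saccharomyces))); its 5 tips in alphabetical order are the answer.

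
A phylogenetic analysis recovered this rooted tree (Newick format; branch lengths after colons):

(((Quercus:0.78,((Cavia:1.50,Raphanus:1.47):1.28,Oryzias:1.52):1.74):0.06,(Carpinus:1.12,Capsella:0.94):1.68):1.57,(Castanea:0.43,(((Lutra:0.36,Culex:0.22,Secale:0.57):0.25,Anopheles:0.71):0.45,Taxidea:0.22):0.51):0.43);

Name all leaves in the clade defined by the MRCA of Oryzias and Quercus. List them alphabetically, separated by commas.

Tracing Oryzias: it sits inside ((Cavia,Raphanus),Oryzias).
Tracing Quercus: it sits inside (Quercus,((Cavia,Raphanus),Oryzias)).
The smallest clade enclosing both is (Quercus,((Cavia,Raphanus),Oryzias)); the answer is its 4 terminal taxa in alphabetical order.

Cavia, Oryzias, Quercus, Raphanus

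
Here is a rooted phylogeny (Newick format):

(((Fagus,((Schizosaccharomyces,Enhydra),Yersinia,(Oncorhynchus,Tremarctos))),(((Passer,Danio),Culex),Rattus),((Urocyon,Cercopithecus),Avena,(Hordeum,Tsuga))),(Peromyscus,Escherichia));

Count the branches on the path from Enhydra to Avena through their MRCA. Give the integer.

The MRCA of Enhydra and Avena is the node subtending ((Fagus,((Schizosaccharomyces,Enhydra),Yersinia,(Oncorhynchus,Tremarctos))),(((Passer,Danio),Culex),Rattus),((Urocyon,Cercopithecus),Avena,(Hordeum,Tsuga))).
From Enhydra up to that node: 4 branches. From Avena up to the same node: 2 branches. Total: 4 + 2 = 6.

6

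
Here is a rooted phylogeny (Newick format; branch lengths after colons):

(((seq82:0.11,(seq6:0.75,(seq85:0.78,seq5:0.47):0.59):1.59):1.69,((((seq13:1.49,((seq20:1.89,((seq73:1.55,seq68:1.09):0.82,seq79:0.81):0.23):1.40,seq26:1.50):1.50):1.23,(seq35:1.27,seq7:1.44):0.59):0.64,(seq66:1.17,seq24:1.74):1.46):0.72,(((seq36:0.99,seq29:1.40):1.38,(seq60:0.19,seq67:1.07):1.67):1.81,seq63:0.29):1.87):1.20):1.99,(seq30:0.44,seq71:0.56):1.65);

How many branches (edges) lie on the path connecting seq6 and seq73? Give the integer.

12

The MRCA of seq6 and seq73 is the node subtending ((seq82,(seq6,(seq85,seq5))),((((seq13,((seq20,((seq73,seq68),seq79)),seq26)),(seq35,seq7)),(seq66,seq24)),(((seq36,seq29),(seq60,seq67)),seq63))).
From seq6 up to that node: 3 branches. From seq73 up to the same node: 9 branches. Total: 3 + 9 = 12.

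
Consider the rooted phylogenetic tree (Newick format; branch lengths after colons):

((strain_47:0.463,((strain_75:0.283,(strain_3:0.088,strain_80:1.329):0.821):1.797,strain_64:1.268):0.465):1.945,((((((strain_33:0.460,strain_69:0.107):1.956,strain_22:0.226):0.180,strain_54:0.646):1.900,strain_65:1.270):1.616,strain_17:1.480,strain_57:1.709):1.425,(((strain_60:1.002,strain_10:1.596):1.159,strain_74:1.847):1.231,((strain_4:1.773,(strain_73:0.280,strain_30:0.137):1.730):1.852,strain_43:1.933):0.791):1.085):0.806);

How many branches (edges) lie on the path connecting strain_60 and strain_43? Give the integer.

5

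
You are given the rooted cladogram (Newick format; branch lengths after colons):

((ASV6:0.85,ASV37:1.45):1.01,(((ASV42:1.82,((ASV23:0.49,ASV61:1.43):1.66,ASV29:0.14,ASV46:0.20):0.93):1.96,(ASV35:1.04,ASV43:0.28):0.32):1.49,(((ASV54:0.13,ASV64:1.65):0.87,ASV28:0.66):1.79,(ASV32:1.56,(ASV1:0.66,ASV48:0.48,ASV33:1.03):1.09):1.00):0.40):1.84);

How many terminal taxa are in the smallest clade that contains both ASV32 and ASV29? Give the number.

The MRCA of ASV32 and ASV29 is the node subtending (((ASV42,((ASV23,ASV61),ASV29,ASV46)),(ASV35,ASV43)),(((ASV54,ASV64),ASV28),(ASV32,(ASV1,ASV48,ASV33)))).
That clade contains 14 terminal taxa: ASV1, ASV23, ASV28, ASV29, ASV32, ASV33, ASV35, ASV42, ASV43, ASV46, ASV48, ASV54, ASV61, ASV64.

14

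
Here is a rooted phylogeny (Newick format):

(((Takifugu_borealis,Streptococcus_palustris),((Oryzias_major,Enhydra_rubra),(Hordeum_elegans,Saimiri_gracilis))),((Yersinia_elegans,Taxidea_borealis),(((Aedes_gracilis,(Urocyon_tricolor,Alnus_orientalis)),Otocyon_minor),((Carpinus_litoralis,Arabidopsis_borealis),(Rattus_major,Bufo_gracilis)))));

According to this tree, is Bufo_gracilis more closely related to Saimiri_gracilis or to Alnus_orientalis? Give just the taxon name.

The MRCA of Bufo_gracilis and Alnus_orientalis subtends (((Aedes_gracilis,(Urocyon_tricolor,Alnus_orientalis)),Otocyon_minor),((Carpinus_litoralis,Arabidopsis_borealis),(Rattus_major,Bufo_gracilis))) (8 taxa).
The MRCA of Bufo_gracilis and Saimiri_gracilis is the root, subtending the entire tree (16 taxa).
The first is nested inside the second, so Bufo_gracilis shares a more recent common ancestor with Alnus_orientalis.

Alnus_orientalis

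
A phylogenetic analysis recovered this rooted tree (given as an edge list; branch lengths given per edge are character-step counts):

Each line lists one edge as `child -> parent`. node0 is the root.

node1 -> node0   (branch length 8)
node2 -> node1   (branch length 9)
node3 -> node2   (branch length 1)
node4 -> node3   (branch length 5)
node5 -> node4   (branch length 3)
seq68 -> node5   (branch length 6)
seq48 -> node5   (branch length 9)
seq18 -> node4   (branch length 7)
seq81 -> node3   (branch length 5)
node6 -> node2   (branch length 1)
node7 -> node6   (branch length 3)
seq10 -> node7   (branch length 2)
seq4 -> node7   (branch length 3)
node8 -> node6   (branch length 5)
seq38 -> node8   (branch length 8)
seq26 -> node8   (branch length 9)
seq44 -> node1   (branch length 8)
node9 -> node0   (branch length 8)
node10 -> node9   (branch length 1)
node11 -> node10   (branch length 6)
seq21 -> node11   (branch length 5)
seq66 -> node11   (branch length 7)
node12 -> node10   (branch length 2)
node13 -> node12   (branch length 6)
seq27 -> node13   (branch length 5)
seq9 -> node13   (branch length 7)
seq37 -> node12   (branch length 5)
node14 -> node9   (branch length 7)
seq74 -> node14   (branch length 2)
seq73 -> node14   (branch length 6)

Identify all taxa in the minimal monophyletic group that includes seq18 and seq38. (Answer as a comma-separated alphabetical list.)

seq10, seq18, seq26, seq38, seq4, seq48, seq68, seq81

Tracing seq18: it sits inside ((seq68,seq48),seq18).
Tracing seq38: it sits inside (seq38,seq26).
The smallest clade enclosing both is ((((seq68,seq48),seq18),seq81),((seq10,seq4),(seq38,seq26))); the answer is its 8 terminal taxa in alphabetical order.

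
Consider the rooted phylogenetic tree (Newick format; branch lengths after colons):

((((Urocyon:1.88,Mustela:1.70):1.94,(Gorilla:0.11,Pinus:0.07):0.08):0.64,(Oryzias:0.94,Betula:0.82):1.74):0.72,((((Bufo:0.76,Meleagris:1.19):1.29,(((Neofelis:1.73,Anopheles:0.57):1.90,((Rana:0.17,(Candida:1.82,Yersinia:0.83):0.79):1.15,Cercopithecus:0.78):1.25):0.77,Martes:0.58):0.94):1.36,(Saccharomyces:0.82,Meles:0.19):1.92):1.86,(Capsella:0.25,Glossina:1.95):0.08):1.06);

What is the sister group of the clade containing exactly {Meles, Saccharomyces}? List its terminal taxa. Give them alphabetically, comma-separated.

Anopheles, Bufo, Candida, Cercopithecus, Martes, Meleagris, Neofelis, Rana, Yersinia

The clade containing exactly {Meles, Saccharomyces} attaches to the tree at the node subtending (((Bufo,Meleagris),(((Neofelis,Anopheles),((Rana,(Candida,Yersinia)),Cercopithecus)),Martes)),(Saccharomyces,Meles)).
The other lineage descending from that same node — the sister group — is ((Bufo,Meleagris),(((Neofelis,Anopheles),((Rana,(Candida,Yersinia)),Cercopithecus)),Martes)); its 9 tips in alphabetical order are the answer.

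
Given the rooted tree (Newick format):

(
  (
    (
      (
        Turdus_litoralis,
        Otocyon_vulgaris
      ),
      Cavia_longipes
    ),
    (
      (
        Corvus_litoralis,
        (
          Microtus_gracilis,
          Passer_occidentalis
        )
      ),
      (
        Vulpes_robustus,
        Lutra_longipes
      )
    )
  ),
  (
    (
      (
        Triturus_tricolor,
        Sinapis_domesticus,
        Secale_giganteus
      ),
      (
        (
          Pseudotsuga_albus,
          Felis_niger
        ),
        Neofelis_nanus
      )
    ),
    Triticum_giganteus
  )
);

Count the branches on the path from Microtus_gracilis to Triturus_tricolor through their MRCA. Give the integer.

9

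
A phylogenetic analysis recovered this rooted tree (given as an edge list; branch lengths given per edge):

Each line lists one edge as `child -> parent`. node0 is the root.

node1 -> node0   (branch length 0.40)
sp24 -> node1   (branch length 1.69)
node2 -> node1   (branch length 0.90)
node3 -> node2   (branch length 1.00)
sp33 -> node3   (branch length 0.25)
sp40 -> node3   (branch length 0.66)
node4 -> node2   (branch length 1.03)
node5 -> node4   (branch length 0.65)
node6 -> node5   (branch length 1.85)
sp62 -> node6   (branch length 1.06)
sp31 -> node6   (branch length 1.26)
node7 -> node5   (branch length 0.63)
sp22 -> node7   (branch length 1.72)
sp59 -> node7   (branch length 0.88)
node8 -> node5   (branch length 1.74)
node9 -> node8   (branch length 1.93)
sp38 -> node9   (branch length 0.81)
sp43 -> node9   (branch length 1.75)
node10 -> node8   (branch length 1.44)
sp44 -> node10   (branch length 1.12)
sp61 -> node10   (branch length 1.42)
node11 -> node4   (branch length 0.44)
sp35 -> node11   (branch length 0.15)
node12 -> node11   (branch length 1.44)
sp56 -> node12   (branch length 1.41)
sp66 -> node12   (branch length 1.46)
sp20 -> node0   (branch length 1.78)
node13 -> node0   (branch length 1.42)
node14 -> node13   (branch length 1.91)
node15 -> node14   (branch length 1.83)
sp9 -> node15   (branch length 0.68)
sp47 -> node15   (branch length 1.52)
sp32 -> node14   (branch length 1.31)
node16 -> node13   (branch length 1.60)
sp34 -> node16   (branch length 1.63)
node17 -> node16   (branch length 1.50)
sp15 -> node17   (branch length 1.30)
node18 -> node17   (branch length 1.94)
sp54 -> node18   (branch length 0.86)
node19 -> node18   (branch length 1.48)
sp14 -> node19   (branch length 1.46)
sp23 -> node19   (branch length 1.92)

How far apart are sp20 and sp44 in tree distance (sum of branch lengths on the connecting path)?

9.06

The path runs sp20 → … → MRCA → … → sp44; the MRCA is the root of the tree.
Branch lengths along that path: 1.78 + 0.40 + 0.90 + 1.03 + 0.65 + 1.74 + 1.44 + 1.12 = 9.06.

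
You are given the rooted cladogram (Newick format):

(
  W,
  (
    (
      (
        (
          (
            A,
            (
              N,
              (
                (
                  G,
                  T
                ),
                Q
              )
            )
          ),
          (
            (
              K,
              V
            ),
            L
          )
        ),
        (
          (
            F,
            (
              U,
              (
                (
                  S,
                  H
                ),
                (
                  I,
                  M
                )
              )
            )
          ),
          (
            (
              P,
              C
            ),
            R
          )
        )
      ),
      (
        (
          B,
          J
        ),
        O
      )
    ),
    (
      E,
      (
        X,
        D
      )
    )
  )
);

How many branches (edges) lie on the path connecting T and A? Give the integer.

5

The MRCA of T and A is the node subtending (A,(N,((G,T),Q))).
From T up to that node: 4 branches. From A up to the same node: 1 branch. Total: 4 + 1 = 5.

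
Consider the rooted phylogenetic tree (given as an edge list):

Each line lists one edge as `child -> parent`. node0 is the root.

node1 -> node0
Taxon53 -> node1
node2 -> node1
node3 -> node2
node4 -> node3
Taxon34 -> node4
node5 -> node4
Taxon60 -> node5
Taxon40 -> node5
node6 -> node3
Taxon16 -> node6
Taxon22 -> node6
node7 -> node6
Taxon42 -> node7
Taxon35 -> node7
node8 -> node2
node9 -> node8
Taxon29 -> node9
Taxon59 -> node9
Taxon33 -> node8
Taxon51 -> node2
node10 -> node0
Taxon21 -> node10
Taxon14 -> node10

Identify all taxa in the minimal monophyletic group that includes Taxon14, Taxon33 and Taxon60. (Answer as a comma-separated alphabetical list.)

Tracing Taxon14: it sits inside (Taxon21,Taxon14).
Tracing Taxon33: it sits inside ((Taxon29,Taxon59),Taxon33).
Tracing Taxon60: it sits inside (Taxon60,Taxon40).
The smallest clade enclosing all 3 is the whole tree (their MRCA is the root), so the answer is all 14 tips in alphabetical order.

Taxon14, Taxon16, Taxon21, Taxon22, Taxon29, Taxon33, Taxon34, Taxon35, Taxon40, Taxon42, Taxon51, Taxon53, Taxon59, Taxon60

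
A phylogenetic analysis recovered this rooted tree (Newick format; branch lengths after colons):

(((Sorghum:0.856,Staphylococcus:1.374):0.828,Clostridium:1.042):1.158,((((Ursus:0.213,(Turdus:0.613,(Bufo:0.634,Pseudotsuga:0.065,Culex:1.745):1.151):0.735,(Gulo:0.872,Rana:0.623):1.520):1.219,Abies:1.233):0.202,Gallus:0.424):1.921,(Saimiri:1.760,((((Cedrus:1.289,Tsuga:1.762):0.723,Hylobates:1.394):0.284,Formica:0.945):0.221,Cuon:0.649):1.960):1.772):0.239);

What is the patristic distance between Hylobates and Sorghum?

The path runs Hylobates → … → MRCA → … → Sorghum; the MRCA is the root of the tree.
Branch lengths along that path: 1.394 + 0.284 + 0.221 + 1.960 + 1.772 + 0.239 + 1.158 + 0.828 + 0.856 = 8.712.

8.712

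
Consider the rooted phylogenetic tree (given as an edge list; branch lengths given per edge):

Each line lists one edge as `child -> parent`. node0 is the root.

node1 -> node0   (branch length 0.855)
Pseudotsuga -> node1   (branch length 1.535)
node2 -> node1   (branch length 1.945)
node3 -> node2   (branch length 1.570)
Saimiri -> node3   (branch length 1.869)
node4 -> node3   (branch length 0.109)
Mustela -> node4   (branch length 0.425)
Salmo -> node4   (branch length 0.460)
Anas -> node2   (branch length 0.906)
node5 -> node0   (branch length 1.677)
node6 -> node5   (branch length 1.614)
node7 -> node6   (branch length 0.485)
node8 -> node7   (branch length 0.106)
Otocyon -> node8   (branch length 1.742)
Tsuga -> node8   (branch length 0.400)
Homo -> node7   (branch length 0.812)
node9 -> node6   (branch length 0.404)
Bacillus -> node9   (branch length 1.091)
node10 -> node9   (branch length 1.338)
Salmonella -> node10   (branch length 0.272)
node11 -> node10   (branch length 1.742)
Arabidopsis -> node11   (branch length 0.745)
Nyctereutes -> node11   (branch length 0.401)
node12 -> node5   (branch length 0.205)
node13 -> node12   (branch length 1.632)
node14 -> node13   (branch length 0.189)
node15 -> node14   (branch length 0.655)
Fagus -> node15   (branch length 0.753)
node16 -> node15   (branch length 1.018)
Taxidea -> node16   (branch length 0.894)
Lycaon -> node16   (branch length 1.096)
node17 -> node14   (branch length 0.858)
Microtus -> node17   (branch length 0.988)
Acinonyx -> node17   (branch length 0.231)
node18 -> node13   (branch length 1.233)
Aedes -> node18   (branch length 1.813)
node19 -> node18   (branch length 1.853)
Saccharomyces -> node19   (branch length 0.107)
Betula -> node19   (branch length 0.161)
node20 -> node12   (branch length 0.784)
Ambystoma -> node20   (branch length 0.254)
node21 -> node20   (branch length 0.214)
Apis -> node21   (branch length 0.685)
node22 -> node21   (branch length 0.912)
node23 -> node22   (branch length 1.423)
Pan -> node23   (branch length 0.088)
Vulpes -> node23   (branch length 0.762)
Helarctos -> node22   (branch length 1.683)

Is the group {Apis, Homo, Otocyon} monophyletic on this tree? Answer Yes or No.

The MRCA of the listed taxa subtends ((((Otocyon,Tsuga),Homo),(Bacillus,(Salmonella,(Arabidopsis,Nyctereutes)))),((((Fagus,(Taxidea,Lycaon)),(Microtus,Acinonyx)),(Aedes,(Saccharomyces,Betula))),(Ambystoma,(Apis,((Pan,Vulpes),Helarctos))))).
That clade also contains Acinonyx, Aedes, Ambystoma, Arabidopsis, Bacillus, Betula, Fagus, Helarctos, Lycaon, Microtus, Nyctereutes, Pan, Saccharomyces, Salmonella, Taxidea, Tsuga, Vulpes, which are not in the proposed group, so the group is not monophyletic.

No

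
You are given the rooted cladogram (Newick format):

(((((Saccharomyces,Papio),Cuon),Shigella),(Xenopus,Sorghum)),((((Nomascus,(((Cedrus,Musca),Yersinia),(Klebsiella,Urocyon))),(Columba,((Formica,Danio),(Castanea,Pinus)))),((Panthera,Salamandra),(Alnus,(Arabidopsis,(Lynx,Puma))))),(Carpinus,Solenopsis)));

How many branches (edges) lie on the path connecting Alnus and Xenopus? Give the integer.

The MRCA of Alnus and Xenopus is the root of the tree.
From Alnus up to that node: 5 branches. From Xenopus up to the same node: 3 branches. Total: 5 + 3 = 8.

8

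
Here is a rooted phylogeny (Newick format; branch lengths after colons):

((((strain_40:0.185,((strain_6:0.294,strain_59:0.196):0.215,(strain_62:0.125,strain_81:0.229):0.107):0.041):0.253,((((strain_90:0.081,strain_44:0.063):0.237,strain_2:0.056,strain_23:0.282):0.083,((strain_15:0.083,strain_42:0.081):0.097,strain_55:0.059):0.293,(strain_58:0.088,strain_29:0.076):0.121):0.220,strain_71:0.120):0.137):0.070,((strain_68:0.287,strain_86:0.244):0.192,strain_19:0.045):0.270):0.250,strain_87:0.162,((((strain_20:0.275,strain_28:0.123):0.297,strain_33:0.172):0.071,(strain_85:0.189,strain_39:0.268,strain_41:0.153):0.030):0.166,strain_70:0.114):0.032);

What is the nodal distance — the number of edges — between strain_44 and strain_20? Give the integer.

The MRCA of strain_44 and strain_20 is the root of the tree.
From strain_44 up to that node: 7 branches. From strain_20 up to the same node: 5 branches. Total: 7 + 5 = 12.

12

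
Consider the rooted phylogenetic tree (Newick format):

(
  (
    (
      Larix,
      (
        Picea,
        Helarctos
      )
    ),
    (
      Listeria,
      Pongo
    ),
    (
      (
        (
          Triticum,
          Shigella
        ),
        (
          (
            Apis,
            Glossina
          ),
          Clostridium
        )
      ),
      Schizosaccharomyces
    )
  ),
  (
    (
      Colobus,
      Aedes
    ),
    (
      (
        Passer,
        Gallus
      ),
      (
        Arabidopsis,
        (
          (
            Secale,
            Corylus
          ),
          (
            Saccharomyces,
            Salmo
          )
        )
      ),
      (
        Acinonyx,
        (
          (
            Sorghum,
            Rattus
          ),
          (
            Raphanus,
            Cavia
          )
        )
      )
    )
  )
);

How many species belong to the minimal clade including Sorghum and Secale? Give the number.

The MRCA of Sorghum and Secale is the node subtending ((Passer,Gallus),(Arabidopsis,((Secale,Corylus),(Saccharomyces,Salmo))),(Acinonyx,((Sorghum,Rattus),(Raphanus,Cavia)))).
That clade contains 12 terminal taxa: Acinonyx, Arabidopsis, Cavia, Corylus, Gallus, Passer, Raphanus, Rattus, Saccharomyces, Salmo, Secale, Sorghum.

12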